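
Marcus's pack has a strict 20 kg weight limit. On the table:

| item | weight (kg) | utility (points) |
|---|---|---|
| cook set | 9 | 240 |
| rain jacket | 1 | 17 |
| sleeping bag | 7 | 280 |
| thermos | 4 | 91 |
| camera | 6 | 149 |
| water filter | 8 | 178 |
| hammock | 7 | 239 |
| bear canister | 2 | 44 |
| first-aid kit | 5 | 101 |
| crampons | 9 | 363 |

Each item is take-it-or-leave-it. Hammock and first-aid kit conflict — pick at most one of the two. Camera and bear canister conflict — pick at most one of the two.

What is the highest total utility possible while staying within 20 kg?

Density check — crampons 40.33, sleeping bag 40.00, hammock 34.14, cook set 26.67 are the best per kg.
Sleeping bag + thermos + crampons uses 20 of the 20 kg and totals 734.
Nothing else feasible within 20 kg beats 734.

734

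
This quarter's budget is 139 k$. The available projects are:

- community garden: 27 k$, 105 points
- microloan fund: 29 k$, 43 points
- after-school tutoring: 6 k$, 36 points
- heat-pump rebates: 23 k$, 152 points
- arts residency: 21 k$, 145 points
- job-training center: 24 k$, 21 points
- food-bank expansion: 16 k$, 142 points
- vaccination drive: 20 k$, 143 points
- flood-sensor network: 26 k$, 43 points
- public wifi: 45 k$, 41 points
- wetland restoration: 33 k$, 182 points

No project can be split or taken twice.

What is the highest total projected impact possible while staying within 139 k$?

The ratio heuristic lands on after-school tutoring + heat-pump rebates + arts residency + food-bank expansion + vaccination drive + wetland restoration (800) but leaves 20 k$ idle.
Replace after-school tutoring with flood-sensor network: the trade gains 7 net, giving 807 at 139 k$.
Every other selection either busts 139 k$ or fails to beat 807.

807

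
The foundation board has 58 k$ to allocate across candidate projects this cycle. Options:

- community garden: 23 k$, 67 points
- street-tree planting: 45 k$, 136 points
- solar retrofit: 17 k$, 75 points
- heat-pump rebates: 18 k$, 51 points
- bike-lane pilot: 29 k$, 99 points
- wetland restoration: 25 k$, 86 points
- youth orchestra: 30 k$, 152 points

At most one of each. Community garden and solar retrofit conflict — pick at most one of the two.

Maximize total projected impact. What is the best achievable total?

238

A density-first pass picks solar retrofit + youth orchestra — 227 at 47 k$.
Replace solar retrofit with wetland restoration: the trade gains 11 net, giving 238 at 55 k$.
Runner-up solar retrofit + youth orchestra tops out at 227.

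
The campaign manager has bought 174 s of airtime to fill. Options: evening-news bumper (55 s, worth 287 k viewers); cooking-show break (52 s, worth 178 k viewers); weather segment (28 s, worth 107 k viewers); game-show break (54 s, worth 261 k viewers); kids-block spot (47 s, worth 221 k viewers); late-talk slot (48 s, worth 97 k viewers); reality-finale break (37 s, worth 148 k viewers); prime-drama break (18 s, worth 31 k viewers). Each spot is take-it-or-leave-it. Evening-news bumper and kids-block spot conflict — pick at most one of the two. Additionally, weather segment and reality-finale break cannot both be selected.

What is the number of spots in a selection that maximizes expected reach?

4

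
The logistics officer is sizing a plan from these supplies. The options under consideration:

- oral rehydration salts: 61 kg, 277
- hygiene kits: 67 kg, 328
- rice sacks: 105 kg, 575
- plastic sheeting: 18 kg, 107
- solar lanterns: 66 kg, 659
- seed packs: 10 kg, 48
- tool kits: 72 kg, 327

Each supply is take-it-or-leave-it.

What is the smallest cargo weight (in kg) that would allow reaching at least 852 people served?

127

Look for the lowest-cargo combination reaching 852.
oral rehydration salts + solar lanterns: 936 people served at 127 kg.
No combination under 127 kg hits 852.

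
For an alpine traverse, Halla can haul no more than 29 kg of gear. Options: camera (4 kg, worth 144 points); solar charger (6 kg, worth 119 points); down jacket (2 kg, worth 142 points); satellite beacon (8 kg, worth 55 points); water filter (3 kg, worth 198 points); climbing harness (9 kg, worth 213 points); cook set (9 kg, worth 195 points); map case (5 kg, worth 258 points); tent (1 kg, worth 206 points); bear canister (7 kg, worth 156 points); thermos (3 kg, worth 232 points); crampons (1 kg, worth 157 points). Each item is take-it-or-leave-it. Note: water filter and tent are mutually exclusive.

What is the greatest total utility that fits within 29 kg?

Density check — tent 206.00, crampons 157.00, thermos 77.33, down jacket 71.00 are the best per kg.
Best packing: camera + solar charger + down jacket + map case + tent + bear canister + thermos + crampons — 29 kg, 1414 total.
The closest alternative, down jacket + climbing harness + map case + tent + bear canister + thermos + crampons, reaches only 1364.

1414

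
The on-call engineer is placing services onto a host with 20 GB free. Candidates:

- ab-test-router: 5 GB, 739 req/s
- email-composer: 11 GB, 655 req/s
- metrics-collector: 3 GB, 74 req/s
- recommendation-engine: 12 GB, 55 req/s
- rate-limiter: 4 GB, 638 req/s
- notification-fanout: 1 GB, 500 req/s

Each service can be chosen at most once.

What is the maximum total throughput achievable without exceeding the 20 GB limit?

2032

The ratio heuristic lands on ab-test-router + metrics-collector + rate-limiter + notification-fanout (1951) but leaves 7 GB idle.
The 4 GB tied up in metrics-collector and notification-fanout is better spent on email-composer — total rises to 2032 (20 GB).
Every other selection either busts 20 GB or fails to beat 2032.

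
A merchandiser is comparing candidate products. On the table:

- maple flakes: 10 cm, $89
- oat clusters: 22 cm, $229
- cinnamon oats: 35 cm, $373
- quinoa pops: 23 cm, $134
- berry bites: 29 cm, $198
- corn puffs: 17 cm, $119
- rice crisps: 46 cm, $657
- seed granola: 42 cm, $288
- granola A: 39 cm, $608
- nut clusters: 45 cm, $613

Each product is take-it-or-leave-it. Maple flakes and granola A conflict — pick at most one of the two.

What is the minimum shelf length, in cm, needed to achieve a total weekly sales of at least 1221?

Need the lightest bundle worth ≥ 1221.
Taking granola A + nut clusters gives 1221 (≥ 1221) for 84 cm.
Any bundle with less than 84 cm falls short of 1221.

84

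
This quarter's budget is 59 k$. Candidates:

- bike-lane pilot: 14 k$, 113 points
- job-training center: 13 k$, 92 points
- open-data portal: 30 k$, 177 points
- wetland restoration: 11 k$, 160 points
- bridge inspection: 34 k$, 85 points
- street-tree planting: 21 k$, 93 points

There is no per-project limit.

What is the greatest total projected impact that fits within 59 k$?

800

Taking 5×wetland restoration: 55 k$ used, 800 in projected impact.
That's the maximum — no swap from here does better than 800.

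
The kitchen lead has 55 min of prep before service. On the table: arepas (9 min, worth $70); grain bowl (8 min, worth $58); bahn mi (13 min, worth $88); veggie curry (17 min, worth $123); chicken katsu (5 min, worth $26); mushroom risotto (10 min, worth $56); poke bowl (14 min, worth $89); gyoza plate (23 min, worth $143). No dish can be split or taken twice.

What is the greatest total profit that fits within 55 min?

370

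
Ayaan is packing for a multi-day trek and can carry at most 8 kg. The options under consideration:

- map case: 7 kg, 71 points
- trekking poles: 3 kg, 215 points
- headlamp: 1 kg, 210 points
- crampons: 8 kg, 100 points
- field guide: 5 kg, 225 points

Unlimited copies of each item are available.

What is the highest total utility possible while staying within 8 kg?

Ranking by ratio (utility/kg): headlamp 210.00, trekking poles 71.67, field guide 45.00, crampons 12.50.
Taking 8×headlamp: 8 kg used, 1680 in utility.
That's the maximum — no swap from here does better than 1680.

1680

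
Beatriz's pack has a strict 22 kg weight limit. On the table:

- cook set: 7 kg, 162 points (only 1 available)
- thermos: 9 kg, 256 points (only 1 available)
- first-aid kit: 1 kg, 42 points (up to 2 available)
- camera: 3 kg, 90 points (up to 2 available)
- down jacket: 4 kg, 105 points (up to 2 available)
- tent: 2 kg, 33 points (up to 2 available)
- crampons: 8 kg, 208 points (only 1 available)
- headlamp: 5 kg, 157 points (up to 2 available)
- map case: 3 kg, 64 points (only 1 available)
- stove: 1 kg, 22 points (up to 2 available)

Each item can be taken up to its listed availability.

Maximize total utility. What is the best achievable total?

Best packing: 2×first-aid kit + 2×camera + down jacket + 2×headlamp — 22 kg, 683 total.
That's the maximum — no swap from here does better than 683.

683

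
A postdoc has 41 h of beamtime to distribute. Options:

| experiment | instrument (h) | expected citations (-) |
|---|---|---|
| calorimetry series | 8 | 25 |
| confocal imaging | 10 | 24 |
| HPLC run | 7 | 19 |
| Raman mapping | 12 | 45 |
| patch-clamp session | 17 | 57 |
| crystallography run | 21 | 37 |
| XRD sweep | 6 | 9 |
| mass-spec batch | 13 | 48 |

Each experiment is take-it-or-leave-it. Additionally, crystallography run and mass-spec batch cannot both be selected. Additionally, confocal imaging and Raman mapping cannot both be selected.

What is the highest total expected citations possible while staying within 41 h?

Best packing: calorimetry series + HPLC run + Raman mapping + mass-spec batch — 40 h, 137 total.
Runner-up calorimetry series + patch-clamp session + mass-spec batch tops out at 130.

137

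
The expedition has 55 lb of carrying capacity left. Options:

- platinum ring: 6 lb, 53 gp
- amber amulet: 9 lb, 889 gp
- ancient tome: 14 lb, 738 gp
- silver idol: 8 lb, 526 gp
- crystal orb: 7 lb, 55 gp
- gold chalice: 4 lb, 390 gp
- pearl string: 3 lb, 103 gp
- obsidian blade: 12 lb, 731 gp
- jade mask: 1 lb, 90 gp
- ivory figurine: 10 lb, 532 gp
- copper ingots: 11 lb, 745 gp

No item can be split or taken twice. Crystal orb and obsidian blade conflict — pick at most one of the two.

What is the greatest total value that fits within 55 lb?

3903

Best packing: amber amulet + silver idol + gold chalice + obsidian blade + jade mask + ivory figurine + copper ingots — 55 lb, 3903 total.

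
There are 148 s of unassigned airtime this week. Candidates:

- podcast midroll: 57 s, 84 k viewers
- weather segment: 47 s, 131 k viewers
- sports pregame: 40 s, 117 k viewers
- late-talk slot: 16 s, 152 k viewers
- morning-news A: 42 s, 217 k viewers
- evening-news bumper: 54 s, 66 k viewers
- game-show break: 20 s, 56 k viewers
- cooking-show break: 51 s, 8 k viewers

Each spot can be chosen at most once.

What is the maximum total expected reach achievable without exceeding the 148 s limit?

By expected reach per s: late-talk slot 9.50, morning-news A 5.17, sports pregame 2.92 lead.
Filling by ratio: sports pregame + late-talk slot + morning-news A + game-show break for 542, with 30 s left unused.
Replace game-show break with weather segment: the trade gains 75 net, giving 617 at 145 s.
An exhaustive check of the 256 subsets confirms 617.

617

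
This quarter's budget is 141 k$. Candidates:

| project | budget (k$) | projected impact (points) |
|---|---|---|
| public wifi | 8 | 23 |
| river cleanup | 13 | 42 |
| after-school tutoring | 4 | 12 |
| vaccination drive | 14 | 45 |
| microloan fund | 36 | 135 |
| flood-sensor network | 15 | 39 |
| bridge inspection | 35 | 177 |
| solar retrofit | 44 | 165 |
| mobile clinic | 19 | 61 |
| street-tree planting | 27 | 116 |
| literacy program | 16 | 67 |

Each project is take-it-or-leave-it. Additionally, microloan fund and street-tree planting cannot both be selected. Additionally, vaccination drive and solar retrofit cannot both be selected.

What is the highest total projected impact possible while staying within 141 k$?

586

By projected impact per k$: bridge inspection 5.06, street-tree planting 4.30, literacy program 4.19, microloan fund 3.75 lead.
Best packing: bridge inspection + solar retrofit + mobile clinic + street-tree planting + literacy program — 141 k$, 586 total.
An exhaustive check of the 2048 subsets confirms 586.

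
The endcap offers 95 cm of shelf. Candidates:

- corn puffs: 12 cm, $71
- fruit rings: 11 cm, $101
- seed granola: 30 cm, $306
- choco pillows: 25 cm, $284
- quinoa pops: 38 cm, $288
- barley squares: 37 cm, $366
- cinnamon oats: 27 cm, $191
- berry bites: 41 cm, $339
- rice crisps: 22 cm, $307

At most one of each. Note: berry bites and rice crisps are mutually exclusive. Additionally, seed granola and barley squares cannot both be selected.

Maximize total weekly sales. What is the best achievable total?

1058

Density check — rice crisps 13.95, choco pillows 11.36, seed granola 10.20, barley squares 9.89 are the best per cm.
The ratio heuristic lands on fruit rings + seed granola + choco pillows + rice crisps (998) but leaves 7 cm idle.
The 30 cm tied up in seed granola is better spent on barley squares — total rises to 1058 (95 cm).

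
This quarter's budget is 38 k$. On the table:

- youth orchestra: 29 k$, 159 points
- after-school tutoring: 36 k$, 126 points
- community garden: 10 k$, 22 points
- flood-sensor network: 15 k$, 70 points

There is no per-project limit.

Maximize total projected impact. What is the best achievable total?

159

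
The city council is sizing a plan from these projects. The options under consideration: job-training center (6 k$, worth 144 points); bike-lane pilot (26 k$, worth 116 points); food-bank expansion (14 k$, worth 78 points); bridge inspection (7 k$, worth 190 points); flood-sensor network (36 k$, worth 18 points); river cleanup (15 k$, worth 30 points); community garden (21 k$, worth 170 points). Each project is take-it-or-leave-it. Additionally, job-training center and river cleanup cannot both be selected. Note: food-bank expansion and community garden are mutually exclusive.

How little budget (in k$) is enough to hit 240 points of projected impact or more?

13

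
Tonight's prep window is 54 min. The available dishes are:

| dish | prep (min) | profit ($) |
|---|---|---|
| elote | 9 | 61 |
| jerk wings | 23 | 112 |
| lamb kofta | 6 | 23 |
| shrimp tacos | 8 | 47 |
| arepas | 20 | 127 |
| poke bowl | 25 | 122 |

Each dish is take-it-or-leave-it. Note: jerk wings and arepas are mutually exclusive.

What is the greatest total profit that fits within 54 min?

The ratio heuristic lands on elote + lamb kofta + shrimp tacos + arepas (258) but leaves 11 min idle.
Dropping lamb kofta and shrimp tacos frees 14 min; slotting in poke bowl (25 min) lifts the total to 310 at 54 min.

310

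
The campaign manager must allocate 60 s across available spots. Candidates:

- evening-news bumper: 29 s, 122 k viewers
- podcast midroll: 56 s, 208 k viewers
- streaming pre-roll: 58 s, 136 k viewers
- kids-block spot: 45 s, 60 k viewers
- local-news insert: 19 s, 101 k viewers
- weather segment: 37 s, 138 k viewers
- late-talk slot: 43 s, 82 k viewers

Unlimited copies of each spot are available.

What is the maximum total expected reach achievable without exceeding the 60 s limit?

303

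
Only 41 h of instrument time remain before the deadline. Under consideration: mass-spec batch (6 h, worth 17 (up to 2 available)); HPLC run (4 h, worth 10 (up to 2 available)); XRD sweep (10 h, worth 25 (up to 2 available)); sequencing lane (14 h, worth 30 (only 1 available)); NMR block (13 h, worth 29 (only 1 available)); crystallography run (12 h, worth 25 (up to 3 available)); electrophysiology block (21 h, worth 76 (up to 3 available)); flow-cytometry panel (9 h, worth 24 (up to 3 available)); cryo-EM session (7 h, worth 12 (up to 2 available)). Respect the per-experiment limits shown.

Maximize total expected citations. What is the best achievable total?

Ranking by ratio (expected citations/h): electrophysiology block 3.62, mass-spec batch 2.83, flow-cytometry panel 2.67, HPLC run 2.50.
The ratio ordering already packs tightly: 2×mass-spec batch + 2×HPLC run + electrophysiology block, 41 h, 130.

130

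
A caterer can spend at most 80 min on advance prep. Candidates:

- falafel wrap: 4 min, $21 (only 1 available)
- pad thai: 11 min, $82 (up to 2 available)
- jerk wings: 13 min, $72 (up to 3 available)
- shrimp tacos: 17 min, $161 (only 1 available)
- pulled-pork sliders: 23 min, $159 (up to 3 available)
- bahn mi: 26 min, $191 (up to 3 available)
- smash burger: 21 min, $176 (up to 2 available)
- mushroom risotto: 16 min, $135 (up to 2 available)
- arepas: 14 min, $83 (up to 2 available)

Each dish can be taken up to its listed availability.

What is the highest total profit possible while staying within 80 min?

Taking the top-ratio dishes first gives falafel wrap + shrimp tacos + smash burger + 2×mushroom risotto for 628 (74 min).
Dropping mushroom risotto frees 16 min; slotting in smash burger (21 min) lifts the total to 669 at 79 min.
Every other selection either busts 80 min or exceeds an availability limit or fails to beat 669.

669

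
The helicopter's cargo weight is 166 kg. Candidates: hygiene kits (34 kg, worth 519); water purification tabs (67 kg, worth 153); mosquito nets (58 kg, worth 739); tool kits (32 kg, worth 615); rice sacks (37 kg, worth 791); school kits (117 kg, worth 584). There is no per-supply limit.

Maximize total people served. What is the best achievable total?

3251

Density check — rice sacks 21.38, tool kits 19.22, hygiene kits 15.26, mosquito nets 12.74 are the best per kg.
A density-first pass picks 4×rice sacks — 3164 at 148 kg.
Replace 3×rice sacks with 4×tool kits: the trade gains 87 net, giving 3251 at 165 kg.
The spare 1 kg is too small for any remaining supply, and no exchange beats 3251.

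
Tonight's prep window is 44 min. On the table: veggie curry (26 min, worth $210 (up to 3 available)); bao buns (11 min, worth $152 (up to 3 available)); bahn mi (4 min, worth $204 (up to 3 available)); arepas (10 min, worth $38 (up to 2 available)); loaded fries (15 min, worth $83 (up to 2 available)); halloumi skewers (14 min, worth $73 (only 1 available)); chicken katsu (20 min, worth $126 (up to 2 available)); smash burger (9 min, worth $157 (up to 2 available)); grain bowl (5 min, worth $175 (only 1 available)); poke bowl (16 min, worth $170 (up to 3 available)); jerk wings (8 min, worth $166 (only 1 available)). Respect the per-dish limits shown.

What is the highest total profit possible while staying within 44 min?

1267

Ranking by ratio (profit/min): bahn mi 51.00, grain bowl 35.00, jerk wings 20.75, smash burger 17.44.
3×bahn mi + 2×smash burger + grain bowl + jerk wings uses 43 of the 44 min and totals 1267.
Every other selection either busts 44 min or exceeds an availability limit or fails to beat 1267.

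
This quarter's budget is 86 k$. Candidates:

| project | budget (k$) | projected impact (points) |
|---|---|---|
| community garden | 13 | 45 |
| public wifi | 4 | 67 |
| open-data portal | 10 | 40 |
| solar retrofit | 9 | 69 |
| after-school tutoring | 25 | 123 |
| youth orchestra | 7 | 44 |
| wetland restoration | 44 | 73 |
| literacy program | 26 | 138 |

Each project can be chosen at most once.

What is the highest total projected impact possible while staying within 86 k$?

486

By projected impact per k$: public wifi 16.75, solar retrofit 7.67, youth orchestra 6.29, literacy program 5.31 lead.
Greedy by ratio would take public wifi + open-data portal + solar retrofit + after-school tutoring + youth orchestra + literacy program: 81 k$ used, total 481.
Dropping open-data portal frees 10 k$; slotting in community garden (13 k$) lifts the total to 486 at 84 k$.
No other feasible combination exceeds 486.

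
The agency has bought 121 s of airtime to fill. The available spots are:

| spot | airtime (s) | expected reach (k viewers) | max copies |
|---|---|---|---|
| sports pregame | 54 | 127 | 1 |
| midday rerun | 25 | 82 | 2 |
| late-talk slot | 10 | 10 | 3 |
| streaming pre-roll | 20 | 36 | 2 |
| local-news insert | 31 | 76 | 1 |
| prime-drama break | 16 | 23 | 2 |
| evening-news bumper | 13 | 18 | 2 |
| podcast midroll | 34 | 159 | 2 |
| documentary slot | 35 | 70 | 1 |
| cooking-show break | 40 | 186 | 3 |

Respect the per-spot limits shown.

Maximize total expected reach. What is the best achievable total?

Taking the top-ratio spots first gives evening-news bumper + 2×podcast midroll + cooking-show break for 522 (121 s).
Dropping evening-news bumper and 2×podcast midroll frees 81 s; slotting in 2×cooking-show break (80 s) lifts the total to 558 at 120 s.
That's the maximum — no swap from here does better than 558.

558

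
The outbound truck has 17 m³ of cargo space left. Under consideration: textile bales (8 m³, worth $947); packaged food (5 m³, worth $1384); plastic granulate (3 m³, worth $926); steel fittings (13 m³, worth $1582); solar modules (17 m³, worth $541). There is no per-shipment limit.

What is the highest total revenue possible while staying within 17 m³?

5088

Density check — plastic granulate 308.67, packaged food 276.80, steel fittings 121.69, textile bales 118.38 are the best per m³.
A density-first pass picks 5×plastic granulate — 4630 at 15 m³.
The 3 m³ tied up in plastic granulate is better spent on packaged food — total rises to 5088 (17 m³).
Nothing else within 17 m³ beats 5088.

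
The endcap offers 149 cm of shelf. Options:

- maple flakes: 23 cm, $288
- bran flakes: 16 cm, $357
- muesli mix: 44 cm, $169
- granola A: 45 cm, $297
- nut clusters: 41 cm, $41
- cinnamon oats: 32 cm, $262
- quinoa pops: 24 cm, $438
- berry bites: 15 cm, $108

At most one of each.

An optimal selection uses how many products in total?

5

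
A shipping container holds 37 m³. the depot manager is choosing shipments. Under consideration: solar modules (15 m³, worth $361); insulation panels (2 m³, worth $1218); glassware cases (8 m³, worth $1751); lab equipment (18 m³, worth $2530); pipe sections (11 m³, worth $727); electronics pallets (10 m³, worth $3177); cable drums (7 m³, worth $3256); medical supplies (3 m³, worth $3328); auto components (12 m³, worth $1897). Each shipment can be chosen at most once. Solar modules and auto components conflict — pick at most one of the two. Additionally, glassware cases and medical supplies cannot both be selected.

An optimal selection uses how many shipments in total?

5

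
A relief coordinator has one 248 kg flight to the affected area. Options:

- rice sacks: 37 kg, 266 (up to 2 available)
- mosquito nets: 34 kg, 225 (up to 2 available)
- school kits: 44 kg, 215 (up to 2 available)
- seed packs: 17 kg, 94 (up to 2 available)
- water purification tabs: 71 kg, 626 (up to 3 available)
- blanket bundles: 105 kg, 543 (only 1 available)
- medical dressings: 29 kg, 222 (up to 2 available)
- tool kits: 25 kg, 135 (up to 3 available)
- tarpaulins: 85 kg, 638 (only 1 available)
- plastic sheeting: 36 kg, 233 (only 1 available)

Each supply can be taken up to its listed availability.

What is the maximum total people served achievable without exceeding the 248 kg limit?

Ranking by ratio (people served/kg): water purification tabs 8.82, medical dressings 7.66, tarpaulins 7.51, rice sacks 7.19.
Filling by ratio: 3×water purification tabs + medical dressings for 2100, with 6 kg left unused.
Dropping medical dressings frees 29 kg; slotting in mosquito nets (34 kg) lifts the total to 2103 at 247 kg.
No other feasible combination exceeds 2103.

2103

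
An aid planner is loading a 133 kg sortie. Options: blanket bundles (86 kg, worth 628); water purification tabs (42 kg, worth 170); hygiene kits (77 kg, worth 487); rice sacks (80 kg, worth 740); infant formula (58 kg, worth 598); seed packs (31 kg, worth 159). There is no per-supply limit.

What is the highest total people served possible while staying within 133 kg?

1196

2×infant formula uses 116 of the 133 kg and totals 1196.
Nothing else within 133 kg beats 1196.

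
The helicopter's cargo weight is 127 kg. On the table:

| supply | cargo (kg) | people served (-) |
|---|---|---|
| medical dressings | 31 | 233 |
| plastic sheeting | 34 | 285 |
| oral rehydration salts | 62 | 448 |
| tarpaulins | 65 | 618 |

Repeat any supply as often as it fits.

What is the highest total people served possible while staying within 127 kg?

1084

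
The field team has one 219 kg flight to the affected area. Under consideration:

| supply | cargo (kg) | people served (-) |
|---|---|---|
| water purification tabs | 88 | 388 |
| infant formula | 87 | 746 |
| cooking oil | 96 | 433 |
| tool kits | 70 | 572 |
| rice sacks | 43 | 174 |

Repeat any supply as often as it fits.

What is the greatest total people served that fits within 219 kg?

1716

Taking the top-ratio supplies first gives 2×infant formula + rice sacks for 1666 (217 kg).
Dropping 2×infant formula and rice sacks frees 217 kg; slotting in 3×tool kits (210 kg) lifts the total to 1716 at 210 kg.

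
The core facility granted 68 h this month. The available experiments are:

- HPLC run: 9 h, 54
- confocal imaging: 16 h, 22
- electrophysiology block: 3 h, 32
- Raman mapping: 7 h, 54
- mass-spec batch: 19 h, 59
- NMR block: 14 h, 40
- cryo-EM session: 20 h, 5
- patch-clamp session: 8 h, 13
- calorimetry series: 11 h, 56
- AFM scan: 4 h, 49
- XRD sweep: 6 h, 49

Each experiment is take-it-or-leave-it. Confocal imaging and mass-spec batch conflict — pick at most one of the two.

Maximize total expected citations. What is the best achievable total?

Taking HPLC run + electrophysiology block + Raman mapping + mass-spec batch + patch-clamp session + calorimetry series + AFM scan + XRD sweep: 67 h used, 366 in expected citations.

366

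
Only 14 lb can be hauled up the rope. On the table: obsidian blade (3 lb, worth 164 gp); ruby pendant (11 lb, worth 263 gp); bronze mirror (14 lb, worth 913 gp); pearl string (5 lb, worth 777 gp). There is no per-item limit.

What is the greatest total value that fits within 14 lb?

Density check — pearl string 155.40, bronze mirror 65.21, obsidian blade 54.67 are the best per lb.
Taking obsidian blade + 2×pearl string: 13 lb used, 1718 in value.
That's the maximum — no swap from here does better than 1718.

1718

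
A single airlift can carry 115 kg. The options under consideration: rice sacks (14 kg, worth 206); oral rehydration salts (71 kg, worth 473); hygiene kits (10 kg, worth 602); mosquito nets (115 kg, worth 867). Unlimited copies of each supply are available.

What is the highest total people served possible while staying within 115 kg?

The ratio ordering already packs tightly: 11×hygiene kits, 110 kg, 6622.
No other feasible combination exceeds 6622.

6622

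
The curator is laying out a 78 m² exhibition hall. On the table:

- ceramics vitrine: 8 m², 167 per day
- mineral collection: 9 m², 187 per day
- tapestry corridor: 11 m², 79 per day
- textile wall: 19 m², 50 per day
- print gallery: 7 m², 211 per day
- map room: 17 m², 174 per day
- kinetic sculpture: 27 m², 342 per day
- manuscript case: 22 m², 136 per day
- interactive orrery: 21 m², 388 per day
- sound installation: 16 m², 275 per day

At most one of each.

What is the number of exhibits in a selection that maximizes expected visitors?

6

Optimal total is 1402.
ceramics vitrine + mineral collection + print gallery + map room + interactive orrery + sound installation hits 1402 at 78 m².
Every optimal selection uses 6 exhibits.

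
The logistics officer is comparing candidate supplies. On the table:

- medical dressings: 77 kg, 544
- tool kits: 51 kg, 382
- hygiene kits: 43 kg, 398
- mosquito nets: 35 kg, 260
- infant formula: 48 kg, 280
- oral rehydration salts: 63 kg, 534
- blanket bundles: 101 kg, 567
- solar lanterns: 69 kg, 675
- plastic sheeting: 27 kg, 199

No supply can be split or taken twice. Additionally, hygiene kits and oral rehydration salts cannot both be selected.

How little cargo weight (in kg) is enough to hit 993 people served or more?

112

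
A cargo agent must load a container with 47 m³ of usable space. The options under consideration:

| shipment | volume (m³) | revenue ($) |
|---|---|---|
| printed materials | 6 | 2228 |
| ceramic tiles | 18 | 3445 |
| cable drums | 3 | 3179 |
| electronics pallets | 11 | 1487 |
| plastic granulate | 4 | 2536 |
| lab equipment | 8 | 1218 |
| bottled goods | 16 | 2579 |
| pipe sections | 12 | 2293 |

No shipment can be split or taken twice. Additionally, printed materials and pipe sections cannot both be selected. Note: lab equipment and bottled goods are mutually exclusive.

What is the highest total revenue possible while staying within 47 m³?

13967

Density check — cable drums 1059.67, plastic granulate 634.00, printed materials 371.33 are the best per m³.
Taking printed materials + ceramic tiles + cable drums + plastic granulate + bottled goods: 47 m³ used, 13967 in revenue.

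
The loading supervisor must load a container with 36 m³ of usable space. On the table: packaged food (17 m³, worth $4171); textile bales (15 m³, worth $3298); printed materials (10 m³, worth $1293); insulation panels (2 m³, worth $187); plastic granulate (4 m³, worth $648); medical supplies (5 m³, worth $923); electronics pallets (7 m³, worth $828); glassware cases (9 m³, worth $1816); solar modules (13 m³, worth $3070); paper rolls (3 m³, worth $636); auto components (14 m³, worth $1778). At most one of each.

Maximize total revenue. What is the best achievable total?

8164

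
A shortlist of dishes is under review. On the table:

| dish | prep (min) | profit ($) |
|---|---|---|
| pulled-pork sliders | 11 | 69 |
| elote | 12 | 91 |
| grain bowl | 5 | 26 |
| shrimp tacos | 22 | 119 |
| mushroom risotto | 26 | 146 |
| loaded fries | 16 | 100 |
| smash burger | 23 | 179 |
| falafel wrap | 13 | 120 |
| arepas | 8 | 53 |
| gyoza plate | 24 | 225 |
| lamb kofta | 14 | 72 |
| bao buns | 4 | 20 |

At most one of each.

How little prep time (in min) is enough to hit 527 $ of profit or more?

64

Minimise min subject to total profit ≥ 527.
Taking smash burger + falafel wrap + gyoza plate + bao buns gives 544 (≥ 527) for 64 min.
No combination under 64 min hits 527.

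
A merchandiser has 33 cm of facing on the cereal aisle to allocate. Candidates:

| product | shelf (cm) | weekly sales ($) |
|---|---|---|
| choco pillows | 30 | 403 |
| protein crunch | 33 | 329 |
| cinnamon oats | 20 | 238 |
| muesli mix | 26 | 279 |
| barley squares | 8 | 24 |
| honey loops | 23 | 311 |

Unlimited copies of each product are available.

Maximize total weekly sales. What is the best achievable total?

403

Filling by ratio: barley squares + honey loops for 335, with 2 cm left unused.
Dropping barley squares and honey loops frees 31 cm; slotting in choco pillows (30 cm) lifts the total to 403 at 30 cm.
No other feasible combination exceeds 403.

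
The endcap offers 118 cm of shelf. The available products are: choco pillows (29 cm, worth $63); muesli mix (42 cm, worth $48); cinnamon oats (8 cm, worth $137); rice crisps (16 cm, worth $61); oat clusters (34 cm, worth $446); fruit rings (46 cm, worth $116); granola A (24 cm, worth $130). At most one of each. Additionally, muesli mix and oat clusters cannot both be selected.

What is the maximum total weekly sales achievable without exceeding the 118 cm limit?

The ratio ordering already packs tightly: choco pillows + cinnamon oats + rice crisps + oat clusters + granola A, 111 cm, 837.
Next best is cinnamon oats + oat clusters + fruit rings + granola A at 829 (112 cm) — short by 8.

837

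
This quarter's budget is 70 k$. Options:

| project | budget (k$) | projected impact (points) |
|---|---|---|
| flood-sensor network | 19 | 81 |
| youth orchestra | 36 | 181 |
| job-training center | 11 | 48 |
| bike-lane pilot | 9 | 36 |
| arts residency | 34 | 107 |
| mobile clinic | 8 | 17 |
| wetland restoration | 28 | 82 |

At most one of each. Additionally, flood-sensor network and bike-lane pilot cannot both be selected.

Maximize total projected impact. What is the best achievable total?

The ratio ordering already packs tightly: flood-sensor network + youth orchestra + job-training center, 66 k$, 310.

310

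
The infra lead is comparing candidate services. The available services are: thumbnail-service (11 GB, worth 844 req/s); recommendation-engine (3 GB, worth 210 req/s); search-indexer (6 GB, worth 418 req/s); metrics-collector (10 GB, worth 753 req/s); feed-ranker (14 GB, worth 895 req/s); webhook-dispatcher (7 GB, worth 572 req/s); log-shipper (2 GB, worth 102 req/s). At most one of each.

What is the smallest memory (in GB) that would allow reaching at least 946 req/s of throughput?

13

Look for the lowest-memory combination reaching 946.
recommendation-engine + metrics-collector: 963 throughput at 13 GB.
No combination under 13 GB hits 946.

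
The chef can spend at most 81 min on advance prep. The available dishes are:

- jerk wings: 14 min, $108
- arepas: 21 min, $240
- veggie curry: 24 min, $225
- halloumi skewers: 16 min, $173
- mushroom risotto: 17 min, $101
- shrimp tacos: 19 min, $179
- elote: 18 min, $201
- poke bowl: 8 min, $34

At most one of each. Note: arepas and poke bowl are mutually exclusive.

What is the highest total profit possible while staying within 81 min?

839

By profit per min: arepas 11.43, elote 11.17, halloumi skewers 10.81, shrimp tacos 9.42 lead.
Taking the top-ratio dishes first gives arepas + halloumi skewers + shrimp tacos + elote for 793 (74 min).
The 19 min tied up in shrimp tacos is better spent on veggie curry — total rises to 839 (79 min).
No other feasible combination exceeds 839.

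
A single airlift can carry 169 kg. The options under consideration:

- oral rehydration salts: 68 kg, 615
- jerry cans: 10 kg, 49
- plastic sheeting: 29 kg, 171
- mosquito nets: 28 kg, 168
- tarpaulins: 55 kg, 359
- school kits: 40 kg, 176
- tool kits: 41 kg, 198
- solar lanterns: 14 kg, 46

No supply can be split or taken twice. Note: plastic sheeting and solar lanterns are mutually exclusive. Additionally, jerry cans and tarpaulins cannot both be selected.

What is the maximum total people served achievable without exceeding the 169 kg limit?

Best packing: oral rehydration salts + mosquito nets + tarpaulins + solar lanterns — 165 kg, 1188 total.
Next best is oral rehydration salts + tarpaulins + tool kits at 1172 (164 kg) — short by 16.

1188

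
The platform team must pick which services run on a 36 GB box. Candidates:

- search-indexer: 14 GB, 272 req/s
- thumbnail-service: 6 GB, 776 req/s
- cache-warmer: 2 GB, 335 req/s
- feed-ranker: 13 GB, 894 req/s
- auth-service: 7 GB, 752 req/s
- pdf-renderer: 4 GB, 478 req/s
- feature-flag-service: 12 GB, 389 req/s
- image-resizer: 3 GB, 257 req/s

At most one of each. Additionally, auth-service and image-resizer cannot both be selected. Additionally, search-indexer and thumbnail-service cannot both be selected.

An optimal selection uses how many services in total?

5

The maximum throughput within 36 GB is 3235.
thumbnail-service + cache-warmer + feed-ranker + auth-service + pdf-renderer hits 3235 at 32 GB.
Any selection reaching 3235 contains exactly 5 services.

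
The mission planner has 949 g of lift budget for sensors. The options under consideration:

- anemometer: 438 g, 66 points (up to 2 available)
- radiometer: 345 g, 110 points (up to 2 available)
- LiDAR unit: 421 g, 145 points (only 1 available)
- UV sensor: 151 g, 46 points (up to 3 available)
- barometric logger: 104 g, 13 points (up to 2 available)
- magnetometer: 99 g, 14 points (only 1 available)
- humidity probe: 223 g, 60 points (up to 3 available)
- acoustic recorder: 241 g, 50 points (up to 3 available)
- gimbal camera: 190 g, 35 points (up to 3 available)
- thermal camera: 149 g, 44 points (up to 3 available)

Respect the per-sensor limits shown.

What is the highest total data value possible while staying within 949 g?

301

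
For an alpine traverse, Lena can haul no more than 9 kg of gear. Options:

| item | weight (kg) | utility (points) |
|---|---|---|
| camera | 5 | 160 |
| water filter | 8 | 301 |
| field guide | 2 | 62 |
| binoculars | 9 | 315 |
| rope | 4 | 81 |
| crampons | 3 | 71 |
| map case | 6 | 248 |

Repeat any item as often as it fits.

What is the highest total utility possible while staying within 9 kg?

319

Ranking by ratio (utility/kg): map case 41.33, water filter 37.62, binoculars 35.00.
Greedy by ratio would take field guide + map case: 8 kg used, total 310.
Replace field guide with crampons: the trade gains 9 net, giving 319 at 9 kg.
No other feasible combination exceeds 319.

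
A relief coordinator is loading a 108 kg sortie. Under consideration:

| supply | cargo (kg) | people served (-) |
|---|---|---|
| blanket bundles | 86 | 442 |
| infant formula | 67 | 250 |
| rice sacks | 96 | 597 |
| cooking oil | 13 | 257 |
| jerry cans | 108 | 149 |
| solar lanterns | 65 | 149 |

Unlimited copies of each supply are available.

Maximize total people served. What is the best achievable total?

2056

Density check — cooking oil 19.77, rice sacks 6.22, blanket bundles 5.14, infant formula 3.73 are the best per kg.
Taking 8×cooking oil: 104 kg used, 2056 in people served.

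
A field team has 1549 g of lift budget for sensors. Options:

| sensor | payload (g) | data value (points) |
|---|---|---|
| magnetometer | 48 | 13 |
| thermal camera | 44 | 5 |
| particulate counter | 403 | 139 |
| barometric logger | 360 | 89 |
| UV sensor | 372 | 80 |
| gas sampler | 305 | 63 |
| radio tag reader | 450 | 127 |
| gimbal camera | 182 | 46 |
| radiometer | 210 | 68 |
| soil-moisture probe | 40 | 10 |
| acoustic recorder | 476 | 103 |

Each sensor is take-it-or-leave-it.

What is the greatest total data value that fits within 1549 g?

446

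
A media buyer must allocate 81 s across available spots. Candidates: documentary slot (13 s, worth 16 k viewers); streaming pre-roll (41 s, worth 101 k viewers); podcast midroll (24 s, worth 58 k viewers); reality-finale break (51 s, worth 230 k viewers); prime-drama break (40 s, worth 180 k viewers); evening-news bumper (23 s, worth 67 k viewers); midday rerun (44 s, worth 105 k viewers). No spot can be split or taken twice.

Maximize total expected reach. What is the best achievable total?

Taking reality-finale break + evening-news bumper: 74 s used, 297 in expected reach.

297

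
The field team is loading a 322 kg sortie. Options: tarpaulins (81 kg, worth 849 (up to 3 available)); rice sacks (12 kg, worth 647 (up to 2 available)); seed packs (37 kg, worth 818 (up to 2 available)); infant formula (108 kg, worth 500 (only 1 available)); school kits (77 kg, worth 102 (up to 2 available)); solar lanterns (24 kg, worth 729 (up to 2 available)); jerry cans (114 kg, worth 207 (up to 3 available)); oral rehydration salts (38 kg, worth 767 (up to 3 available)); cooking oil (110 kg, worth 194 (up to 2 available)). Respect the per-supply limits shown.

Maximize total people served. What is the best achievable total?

Density check — rice sacks 53.92, solar lanterns 30.38, seed packs 22.11 are the best per kg.
The ratio heuristic lands on 2×rice sacks + 2×seed packs + 2×solar lanterns + 3×oral rehydration salts (6689) but leaves 62 kg idle.
The 24 kg tied up in solar lanterns is better spent on tarpaulins — total rises to 6809 (317 kg).
Every other selection either busts 322 kg or exceeds an availability limit or fails to beat 6809.

6809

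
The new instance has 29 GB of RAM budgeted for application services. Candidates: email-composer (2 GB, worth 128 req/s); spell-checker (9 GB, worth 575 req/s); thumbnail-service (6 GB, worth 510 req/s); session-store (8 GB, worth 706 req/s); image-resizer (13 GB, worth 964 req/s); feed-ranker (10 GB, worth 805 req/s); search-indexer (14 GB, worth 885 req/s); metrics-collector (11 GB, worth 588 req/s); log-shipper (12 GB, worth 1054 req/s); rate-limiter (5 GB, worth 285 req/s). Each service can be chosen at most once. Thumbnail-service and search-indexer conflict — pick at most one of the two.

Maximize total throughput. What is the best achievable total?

The ratio ordering already packs tightly: email-composer + thumbnail-service + session-store + log-shipper, 28 GB, 2398.

2398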